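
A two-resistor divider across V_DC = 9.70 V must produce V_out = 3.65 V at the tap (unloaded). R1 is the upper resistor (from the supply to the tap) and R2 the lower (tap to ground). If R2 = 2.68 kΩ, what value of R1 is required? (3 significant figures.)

Required fraction k = V_out/V_DC = 0.3763.
So R1 = R2 · (V_DC/V_out − 1) = 2.68 × (9.70/3.65 − 1) = 2.68 × 1.658 = 4.442 kΩ.

R1 ≈ 4.44 kΩ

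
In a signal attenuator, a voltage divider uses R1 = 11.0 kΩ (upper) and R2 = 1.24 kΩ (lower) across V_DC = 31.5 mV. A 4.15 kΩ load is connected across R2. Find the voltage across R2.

First combine the lower leg with the load: R2 ‖ R_L = 0.9547 kΩ.
Voltage divider with the loaded lower leg: V_out = 31.5 × 0.9547/(11.0 + 0.9547) = 31.5 × 0.07986 = 2.516 mV.

V_out ≈ 2.52 mV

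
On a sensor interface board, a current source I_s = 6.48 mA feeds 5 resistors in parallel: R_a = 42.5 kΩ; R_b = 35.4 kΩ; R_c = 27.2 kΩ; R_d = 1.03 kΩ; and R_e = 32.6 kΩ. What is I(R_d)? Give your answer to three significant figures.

Conductances: ΣG = 1/42.5 + 1/35.4 + 1/27.2 + 1/1.03 + 1/32.6 = 1.090 (1/kΩ).
Current divider: I(R_d) = I_s · G_k/ΣG = 6.48 × (0.9709/1.090) = 6.48 × 0.8906 = 5.771 mA.

I ≈ 5.77 mA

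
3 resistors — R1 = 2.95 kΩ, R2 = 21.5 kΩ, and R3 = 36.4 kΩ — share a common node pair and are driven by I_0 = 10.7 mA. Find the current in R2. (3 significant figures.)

Conductances: ΣG = 1/2.95 + 1/21.5 + 1/36.4 = 0.4130 (1/kΩ).
By the current-divider rule, I = I_0 · G_k/ΣG = 10.7 × 0.1126 = 1.205 mA.

I ≈ 1.21 mA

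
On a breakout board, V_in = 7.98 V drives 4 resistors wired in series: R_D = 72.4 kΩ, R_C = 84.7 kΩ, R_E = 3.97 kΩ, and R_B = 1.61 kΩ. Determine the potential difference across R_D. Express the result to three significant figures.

Series total: ΣR = 72.4 + 84.7 + 3.97 + 1.61 = 162.7 kΩ.
Voltage divider: V = V_in · (72.40 / 162.7) = 7.98 × 0.4450 = 3.551 V.

V ≈ 3.55 V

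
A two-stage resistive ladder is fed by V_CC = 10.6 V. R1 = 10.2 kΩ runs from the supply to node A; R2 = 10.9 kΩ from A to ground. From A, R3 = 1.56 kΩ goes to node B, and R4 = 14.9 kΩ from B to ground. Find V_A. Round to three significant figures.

Looking into the second stage from A: R3 + R4 = 16.46 kΩ appears in parallel with R2.
Effective lower resistance at A: R2 ‖ 16.46 = 6.558 kΩ.
So V_A = 10.6 × 0.3913 = 4.148 V.

V_A ≈ 4.15 V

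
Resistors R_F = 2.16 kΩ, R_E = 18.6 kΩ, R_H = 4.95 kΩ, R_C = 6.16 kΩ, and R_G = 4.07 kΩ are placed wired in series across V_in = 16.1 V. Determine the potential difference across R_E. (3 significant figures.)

ΣR = 2.16 + 18.6 + 4.95 + 6.16 + 4.07 = 35.94 kΩ.
By the voltage-divider rule, V = 16.1 × 18.60/35.94 = 8.332 V.

V ≈ 8.33 V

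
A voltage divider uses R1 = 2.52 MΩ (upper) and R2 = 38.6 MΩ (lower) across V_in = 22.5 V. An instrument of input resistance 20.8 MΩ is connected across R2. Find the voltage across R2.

R2 ‖ R_L = (38.6 × 20.8)/(38.6 + 20.8) = 13.52 MΩ.
Then V_out = V_in · R2'/(R1 + R2') = 22.5 × 13.52/16.04 = 18.96 V.

V_out ≈ 19.0 V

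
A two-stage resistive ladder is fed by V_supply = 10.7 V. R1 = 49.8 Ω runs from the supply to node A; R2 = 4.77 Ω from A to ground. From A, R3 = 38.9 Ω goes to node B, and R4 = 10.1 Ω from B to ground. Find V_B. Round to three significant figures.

The second stage (R3 + R4 = 49.00 Ω) loads node A in parallel with R2.
Effective lower resistance at A: R2 ‖ 49.00 = 4.347 Ω.
So V_A = 10.7 × 0.08028 = 0.8590 V.
Stage 2 is unloaded, so V_B = V_A · R4/(R3+R4) = 0.8590 × 10.1/49.00 = 0.1771 V.

V_B ≈ 0.177 V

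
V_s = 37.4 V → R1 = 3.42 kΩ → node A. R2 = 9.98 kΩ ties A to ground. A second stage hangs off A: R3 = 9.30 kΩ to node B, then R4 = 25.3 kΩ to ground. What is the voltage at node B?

V_B ≈ 19.0 V

The second stage (R3 + R4 = 34.60 kΩ) loads node A in parallel with R2.
R2 ‖ (R3+R4) = 7.746 kΩ.
So V_A = 37.4 × 0.6937 = 25.94 V.
V_B = V_A × 0.7312 = 18.97 V.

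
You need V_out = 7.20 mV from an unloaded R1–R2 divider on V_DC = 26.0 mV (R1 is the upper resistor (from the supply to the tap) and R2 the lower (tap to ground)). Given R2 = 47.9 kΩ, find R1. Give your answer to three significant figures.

Required fraction k = V_out/V_DC = 0.2769.
Rearranging, R1 = R2·(1−k)/k = 47.9 × 2.611 = 125.1 kΩ.

R1 ≈ 125 kΩ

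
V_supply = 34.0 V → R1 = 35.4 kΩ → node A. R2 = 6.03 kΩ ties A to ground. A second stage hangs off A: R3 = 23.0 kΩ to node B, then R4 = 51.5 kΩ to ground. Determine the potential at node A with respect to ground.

Looking into the second stage from A: R3 + R4 = 74.50 kΩ appears in parallel with R2.
R2 ‖ (R3+R4) = 5.578 kΩ.
V_A = 34.0 × 5.578/(35.4 + 5.578) = 4.628 V.

V_A ≈ 4.63 V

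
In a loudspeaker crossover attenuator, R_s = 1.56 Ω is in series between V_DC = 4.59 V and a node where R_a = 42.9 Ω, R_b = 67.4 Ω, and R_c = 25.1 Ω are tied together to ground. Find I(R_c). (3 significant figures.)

I ≈ 0.163 A

Combine the parallel branches: R_p = (1/42.9 + 1/67.4 + 1/25.1)⁻¹ = 12.82 Ω.
V_A by voltage divider: V_A = 4.59 × 12.82/(1.56 + 12.82) = 4.092 V.
Branch current I = V_A/R_c = 4.092/25.1 = 0.1630 A.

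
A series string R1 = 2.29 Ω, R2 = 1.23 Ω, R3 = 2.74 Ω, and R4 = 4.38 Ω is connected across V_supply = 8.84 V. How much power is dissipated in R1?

The common current is I = 8.84/10.64 = 0.8308 A.
P = I²R = 0.6903 × 2.29 = 1.581 W.

P ≈ 1.58 W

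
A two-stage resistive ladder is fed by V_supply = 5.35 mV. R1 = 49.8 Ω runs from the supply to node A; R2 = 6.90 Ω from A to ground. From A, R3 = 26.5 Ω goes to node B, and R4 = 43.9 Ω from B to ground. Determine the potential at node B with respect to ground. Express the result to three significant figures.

Node A sees R2 in parallel with the series input of stage 2, R3 + R4 = 70.40 Ω.
Effective lower resistance at A: R2 ‖ 70.40 = 6.284 Ω.
V_A = 5.35 × 6.284/(49.8 + 6.284) = 0.5995 mV.
V_B = V_A × 0.6236 = 0.3738 mV.

V_B ≈ 0.374 mV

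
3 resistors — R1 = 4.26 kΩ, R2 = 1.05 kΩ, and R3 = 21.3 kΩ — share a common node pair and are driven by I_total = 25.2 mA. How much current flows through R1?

Conductances: ΣG = 1/4.26 + 1/1.05 + 1/21.3 = 1.234 (1/kΩ).
Current divider: I(R1) = I_total · G_k/ΣG = 25.2 × (0.2347/1.234) = 25.2 × 0.1902 = 4.793 mA.

I ≈ 4.79 mA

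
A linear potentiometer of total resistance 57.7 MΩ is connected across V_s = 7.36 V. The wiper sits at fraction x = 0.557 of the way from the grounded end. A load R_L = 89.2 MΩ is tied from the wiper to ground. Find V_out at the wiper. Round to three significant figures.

V_out ≈ 3.54 V

Lower segment x·R_p = 32.14 MΩ; upper segment (1−x)·R_p = 25.56 MΩ.
(x·R_p) ‖ R_L = 23.63 MΩ.
Loaded-divider output: V_out = 7.36 × 0.4803 = 3.535 V.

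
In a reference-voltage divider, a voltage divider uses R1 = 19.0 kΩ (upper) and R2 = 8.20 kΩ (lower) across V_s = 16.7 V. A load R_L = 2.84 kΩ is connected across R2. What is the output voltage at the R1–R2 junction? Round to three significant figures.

R2 ‖ R_L = (8.20 × 2.84)/(8.20 + 2.84) = 2.109 kΩ.
Then V_out = V_s · R2'/(R1 + R2') = 16.7 × 2.109/21.11 = 1.669 V.

V_out ≈ 1.67 V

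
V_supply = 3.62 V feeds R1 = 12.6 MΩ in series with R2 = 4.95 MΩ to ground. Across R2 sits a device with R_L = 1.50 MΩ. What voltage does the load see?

R2 ‖ R_L = (4.95 × 1.50)/(4.95 + 1.50) = 1.151 MΩ.
Now apply the divider: V_out = 3.62 × 0.08371 = 0.3030 V.

V_out ≈ 0.303 V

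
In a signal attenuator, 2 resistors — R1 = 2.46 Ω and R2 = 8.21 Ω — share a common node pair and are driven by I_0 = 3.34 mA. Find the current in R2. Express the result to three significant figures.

I ≈ 0.770 mA

Two-branch current divider: I_k = I_0 · R_other/(R_1 + R_2).
I(R2) = 3.34 × 2.46/(2.46 + 8.21) = 3.34 × 0.2306 = 0.7700 mA.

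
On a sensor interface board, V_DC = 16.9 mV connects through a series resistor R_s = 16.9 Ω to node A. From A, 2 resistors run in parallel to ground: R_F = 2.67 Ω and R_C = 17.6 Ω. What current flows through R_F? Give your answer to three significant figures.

Parallel bank: R_p = 1/(1/2.67 + 1/17.6) = 2.318 Ω.
V_A by voltage divider: V_A = 16.9 × 2.318/(16.9 + 2.318) = 2.039 mV.
Branch current I = V_A/R_F = 2.039/2.67 = 0.7635 mA.
(Equivalently: I_total = 0.8794 mA, then current-divider fraction G_k/ΣG = 0.8683.)

I ≈ 0.764 mA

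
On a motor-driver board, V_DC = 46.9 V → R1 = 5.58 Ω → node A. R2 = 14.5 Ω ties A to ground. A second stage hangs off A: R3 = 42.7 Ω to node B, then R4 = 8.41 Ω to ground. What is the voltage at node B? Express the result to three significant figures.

Node A sees R2 in parallel with the series input of stage 2, R3 + R4 = 51.11 Ω.
R2 ‖ (R3+R4) = 11.30 Ω.
V_A = 46.9 × 11.30/(5.58 + 11.30) = 31.39 V.
V_B = V_A × 0.1645 = 5.165 V.

V_B ≈ 5.17 V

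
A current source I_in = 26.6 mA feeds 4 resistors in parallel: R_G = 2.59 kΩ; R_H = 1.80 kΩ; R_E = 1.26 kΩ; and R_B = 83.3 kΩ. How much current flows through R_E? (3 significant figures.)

I ≈ 12.1 mA

ΣG = 1/2.59 + 1/1.80 + 1/1.26 + 1/83.3 = 1.747.
Current divider: I(R_E) = I_in · G_k/ΣG = 26.6 × (0.7937/1.747) = 26.6 × 0.4542 = 12.08 mA.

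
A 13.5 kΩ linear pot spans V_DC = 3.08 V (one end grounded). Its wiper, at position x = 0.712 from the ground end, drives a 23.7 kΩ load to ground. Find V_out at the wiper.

Split the track: R_lower = x·R_p = 9.612 kΩ, R_upper = (1−x)·R_p = 3.888 kΩ.
R_L loads the lower segment: effective lower R = 6.839 kΩ.
V_out = 3.08 × 6.839/(3.888 + 6.839) = 1.964 V.
(Unloaded: V_out = x·V_DC = 2.19 V.)

V_out ≈ 1.96 V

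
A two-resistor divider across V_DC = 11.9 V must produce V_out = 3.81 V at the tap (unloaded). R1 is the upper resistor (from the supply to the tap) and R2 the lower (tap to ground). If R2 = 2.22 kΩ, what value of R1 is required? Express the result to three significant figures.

R1 ≈ 4.71 kΩ

The divider ratio is R2/(R1+R2) = 3.81/11.9 = 0.3202.
R1 = R2·(1/k − 1) = 2.22 × 2.123 = 4.714 kΩ.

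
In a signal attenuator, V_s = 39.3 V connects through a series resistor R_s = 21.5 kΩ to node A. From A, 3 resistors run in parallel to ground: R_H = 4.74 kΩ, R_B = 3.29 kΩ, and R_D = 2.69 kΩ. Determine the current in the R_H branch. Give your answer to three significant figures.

Combine the parallel branches: R_p = (1/4.74 + 1/3.29 + 1/2.69)⁻¹ = 1.128 kΩ.
Node voltage V_A = V_s · R_p/(R_s + R_p) = 39.3 × 0.04984 = 1.959 V.
Branch current I = V_A/R_H = 1.959/4.74 = 0.4132 mA.
(Check via current divider: I_total = 1.737 mA; share G_k/ΣG = 0.2379 → same result.)

I ≈ 0.413 mA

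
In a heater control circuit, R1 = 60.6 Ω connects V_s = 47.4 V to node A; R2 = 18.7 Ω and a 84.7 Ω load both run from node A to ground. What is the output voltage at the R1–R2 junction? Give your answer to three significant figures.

First combine the lower leg with the load: R2 ‖ R_L = 15.32 Ω.
Voltage divider with the loaded lower leg: V_out = 47.4 × 15.32/(60.6 + 15.32) = 47.4 × 0.2018 = 9.564 V.

V_out ≈ 9.56 V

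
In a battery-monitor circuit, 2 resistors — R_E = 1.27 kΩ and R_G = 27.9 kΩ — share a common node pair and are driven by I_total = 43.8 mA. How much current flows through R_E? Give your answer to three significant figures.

Two-branch current divider: I_k = I_total · R_other/(R_1 + R_2).
I(R_E) = 43.8 × 27.9/(1.27 + 27.9) = 43.8 × 0.9565 = 41.89 mA.

I ≈ 41.9 mA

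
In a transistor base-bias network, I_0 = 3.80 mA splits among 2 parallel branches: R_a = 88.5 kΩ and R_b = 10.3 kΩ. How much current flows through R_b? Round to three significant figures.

Two-branch current divider: I_k = I_0 · R_other/(R_1 + R_2).
So I = 3.80 × 88.5/98.80 = 3.404 mA.

I ≈ 3.40 mA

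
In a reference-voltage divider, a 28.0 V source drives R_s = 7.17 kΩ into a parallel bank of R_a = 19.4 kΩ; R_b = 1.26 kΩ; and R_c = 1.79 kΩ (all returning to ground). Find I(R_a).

I ≈ 0.130 mA

Equivalent of the parallel group: R_p = 0.7123 kΩ.
V_A by voltage divider: V_A = 28.0 × 0.7123/(7.17 + 0.7123) = 2.530 V.
I(R_a) = V_A / R_a = 2.530/19.4 = 0.1304 mA.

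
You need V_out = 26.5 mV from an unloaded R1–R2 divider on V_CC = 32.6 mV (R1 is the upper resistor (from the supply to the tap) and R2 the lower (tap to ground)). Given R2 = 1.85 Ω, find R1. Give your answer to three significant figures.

R1 ≈ 0.426 Ω

Required fraction k = V_out/V_CC = 0.8129.
Rearranging, R1 = R2·(1−k)/k = 1.85 × 0.2302 = 0.4258 Ω.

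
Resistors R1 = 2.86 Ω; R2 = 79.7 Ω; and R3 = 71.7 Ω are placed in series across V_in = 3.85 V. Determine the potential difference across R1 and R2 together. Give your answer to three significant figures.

V ≈ 2.06 V

Total series resistance ΣR = 2.86 + 79.7 + 71.7 = 154.3 Ω.
R_{R1..R2} = 2.86 + 79.7 = 82.56 Ω.
Voltage divider: V = V_in · (82.56 / 154.3) = 3.85 × 0.5352 = 2.061 V.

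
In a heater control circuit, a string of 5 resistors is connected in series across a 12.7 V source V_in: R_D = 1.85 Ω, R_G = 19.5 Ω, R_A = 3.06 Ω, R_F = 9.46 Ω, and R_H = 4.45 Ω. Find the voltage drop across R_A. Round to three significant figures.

ΣR = 1.85 + 19.5 + 3.06 + 9.46 + 4.45 = 38.32 Ω.
V = V_in · R/ΣR = 12.7 × 0.07985 = 1.014 V.

V ≈ 1.01 V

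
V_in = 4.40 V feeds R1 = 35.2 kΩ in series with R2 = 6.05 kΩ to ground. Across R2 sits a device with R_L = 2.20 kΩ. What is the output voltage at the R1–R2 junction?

V_out ≈ 0.193 V

First combine the lower leg with the load: R2 ‖ R_L = 1.613 kΩ.
Then V_out = V_in · R2'/(R1 + R2') = 4.40 × 1.613/36.81 = 0.1928 V.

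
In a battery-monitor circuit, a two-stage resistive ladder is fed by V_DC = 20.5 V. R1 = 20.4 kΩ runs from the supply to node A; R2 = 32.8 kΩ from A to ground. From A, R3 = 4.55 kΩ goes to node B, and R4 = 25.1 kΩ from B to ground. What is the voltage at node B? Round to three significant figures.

V_B ≈ 7.51 V

The second stage (R3 + R4 = 29.65 kΩ) loads node A in parallel with R2.
Effective lower resistance at A: R2 ‖ 29.65 = 15.57 kΩ.
So V_A = 20.5 × 0.4329 = 8.875 V.
V_B = V_A × 0.8465 = 7.513 V.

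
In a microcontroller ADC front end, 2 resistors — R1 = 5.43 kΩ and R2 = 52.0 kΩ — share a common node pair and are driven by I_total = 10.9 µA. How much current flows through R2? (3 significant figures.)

I ≈ 1.03 µA

With just two branches, the current splits inversely with resistance.
So I = 10.9 × 5.43/57.43 = 1.031 µA.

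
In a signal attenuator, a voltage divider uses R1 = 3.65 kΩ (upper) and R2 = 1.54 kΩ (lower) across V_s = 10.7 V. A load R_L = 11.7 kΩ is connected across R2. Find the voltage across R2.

V_out ≈ 2.91 V

The load sits in parallel with R2, giving an effective lower resistance R2' = R2·R_L/(R2+R_L) = 1.361 kΩ.
Then V_out = V_s · R2'/(R1 + R2') = 10.7 × 1.361/5.011 = 2.906 V.
(Unloaded it would be 3.17 V; the load pulls it down.)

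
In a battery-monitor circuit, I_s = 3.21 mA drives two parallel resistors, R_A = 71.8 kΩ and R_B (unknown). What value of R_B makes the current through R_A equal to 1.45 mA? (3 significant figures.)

In a two-way split, I_A/I_s = R_B/(R_A + R_B).
1.45/3.21 = R_B/(R_A + R_B) → R_B = R_A · (0.4517)/(1 − 0.4517) = 71.8 × 0.8239 = 59.15 kΩ.

R_B ≈ 59.2 kΩ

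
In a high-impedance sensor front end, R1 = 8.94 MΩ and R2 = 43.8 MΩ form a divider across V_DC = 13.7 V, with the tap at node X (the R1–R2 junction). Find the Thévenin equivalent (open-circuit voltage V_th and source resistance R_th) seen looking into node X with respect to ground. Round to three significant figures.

V_th ≈ 11.4 V, R_th ≈ 7.42 MΩ

V_th is the unloaded tap voltage: V_DC · R2/(R1+R2) = 13.7 × 0.8305 = 11.38 V.
Zeroing V_DC shorts the top of R1 to ground, so R_th = R1 ‖ R2 = 7.425 MΩ.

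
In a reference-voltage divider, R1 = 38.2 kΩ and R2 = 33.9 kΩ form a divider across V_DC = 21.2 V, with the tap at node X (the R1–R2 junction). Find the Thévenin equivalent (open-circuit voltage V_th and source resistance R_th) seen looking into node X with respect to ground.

V_th is the unloaded tap voltage: V_DC · R2/(R1+R2) = 21.2 × 0.4702 = 9.968 V.
Looking into X with the source shorted: R_th = R1·R2/(R1+R2) = 38.20 × 33.9/72.10 = 17.96 kΩ.

V_th ≈ 9.97 V, R_th ≈ 18.0 kΩ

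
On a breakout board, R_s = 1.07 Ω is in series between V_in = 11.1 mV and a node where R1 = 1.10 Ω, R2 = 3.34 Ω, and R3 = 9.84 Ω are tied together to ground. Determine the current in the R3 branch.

Equivalent of the parallel group: R_p = 0.7633 Ω.
V_A = 11.1 × 0.7633/1.833 = 4.621 mV.
Branch current I = V_A/R3 = 4.621/9.84 = 0.4697 mA.

I ≈ 0.470 mA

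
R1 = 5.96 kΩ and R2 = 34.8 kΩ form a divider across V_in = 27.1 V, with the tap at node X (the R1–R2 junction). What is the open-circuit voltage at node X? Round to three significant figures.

V_th ≈ 23.1 V

Open-circuit (no load on X): V_th = V_in · R2/(R1 + R2) = 27.1 × 34.8/(5.960 + 34.8) = 23.14 V.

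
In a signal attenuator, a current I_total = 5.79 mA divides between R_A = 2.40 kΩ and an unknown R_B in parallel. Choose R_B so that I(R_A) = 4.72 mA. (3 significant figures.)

Two-branch current divider: I_A = I_total · R_B/(R_A + R_B).
4.72/5.79 = R_B/(R_A + R_B) → R_B = R_A · (0.8152)/(1 − 0.8152) = 2.40 × 4.411 = 10.59 kΩ.

R_B ≈ 10.6 kΩ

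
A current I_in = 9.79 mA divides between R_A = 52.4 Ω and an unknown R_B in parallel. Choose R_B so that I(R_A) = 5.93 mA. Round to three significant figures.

The fraction through R_A equals R_B/(R_A+R_B).
With f = 0.6057, R_B = R_A · f/(1−f) = 52.4 × 1.536 = 80.50 Ω.

R_B ≈ 80.5 Ω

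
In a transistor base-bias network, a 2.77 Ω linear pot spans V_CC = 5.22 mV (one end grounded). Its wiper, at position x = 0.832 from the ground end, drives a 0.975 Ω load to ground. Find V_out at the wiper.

V_out ≈ 3.11 mV

Lower segment x·R_p = 2.305 Ω; upper segment (1−x)·R_p = 0.4654 Ω.
(x·R_p) ‖ R_L = 0.6851 Ω.
Then V_out = V_CC · 0.6851/(0.4654 + 0.6851) = 3.109 mV.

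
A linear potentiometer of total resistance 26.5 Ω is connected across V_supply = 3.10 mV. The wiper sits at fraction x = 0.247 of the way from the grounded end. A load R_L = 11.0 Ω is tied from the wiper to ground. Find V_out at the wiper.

V_out ≈ 0.529 mV

The pot divides into 19.95 Ω above the wiper and 6.545 Ω below.
(x·R_p) ‖ R_L = 4.104 Ω.
Then V_out = V_supply · 4.104/(19.95 + 4.104) = 0.5288 mV.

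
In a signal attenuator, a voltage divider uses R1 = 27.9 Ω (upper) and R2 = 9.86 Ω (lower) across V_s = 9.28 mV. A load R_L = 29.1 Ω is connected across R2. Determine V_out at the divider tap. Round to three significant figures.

The load sits in parallel with R2, giving an effective lower resistance R2' = R2·R_L/(R2+R_L) = 7.365 Ω.
Voltage divider with the loaded lower leg: V_out = 9.28 × 7.365/(27.9 + 7.365) = 9.28 × 0.2088 = 1.938 mV.
(Unloaded it would be 2.42 mV; the load pulls it down.)

V_out ≈ 1.94 mV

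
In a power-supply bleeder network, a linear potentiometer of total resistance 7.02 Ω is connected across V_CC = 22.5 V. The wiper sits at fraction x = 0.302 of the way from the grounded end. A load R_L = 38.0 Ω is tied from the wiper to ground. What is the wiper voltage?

V_out ≈ 6.54 V

Split the track: R_lower = x·R_p = 2.120 Ω, R_upper = (1−x)·R_p = 4.900 Ω.
R_L loads the lower segment: effective lower R = 2.008 Ω.
Then V_out = V_CC · 2.008/(4.900 + 2.008) = 6.540 V.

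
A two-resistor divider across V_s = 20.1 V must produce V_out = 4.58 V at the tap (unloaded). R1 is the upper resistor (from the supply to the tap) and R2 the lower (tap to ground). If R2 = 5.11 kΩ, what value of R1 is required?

Required fraction k = V_out/V_s = 0.2279.
So R1 = R2 · (V_s/V_out − 1) = 5.11 × (20.1/4.58 − 1) = 5.11 × 3.389 = 17.32 kΩ.

R1 ≈ 17.3 kΩ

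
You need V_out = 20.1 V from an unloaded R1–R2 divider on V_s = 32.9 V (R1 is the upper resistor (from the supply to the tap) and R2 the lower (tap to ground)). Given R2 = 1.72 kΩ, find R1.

The divider ratio is R2/(R1+R2) = 20.1/32.9 = 0.6109.
So R1 = R2 · (V_s/V_out − 1) = 1.72 × (32.9/20.1 − 1) = 1.72 × 0.6368 = 1.095 kΩ.

R1 ≈ 1.10 kΩ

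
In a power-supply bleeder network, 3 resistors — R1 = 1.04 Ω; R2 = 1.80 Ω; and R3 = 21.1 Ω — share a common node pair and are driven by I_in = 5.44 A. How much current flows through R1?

I ≈ 3.34 A

Total conductance ΣG = 1/1.04 + 1/1.80 + 1/21.1 = 1.564 (units of 1/Ω).
By the current-divider rule, I = I_in · G_k/ΣG = 5.44 × 0.6146 = 3.343 A.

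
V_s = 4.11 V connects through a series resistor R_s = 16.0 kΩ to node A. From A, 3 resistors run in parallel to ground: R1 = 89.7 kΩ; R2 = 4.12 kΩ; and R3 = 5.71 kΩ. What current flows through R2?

Parallel bank: R_p = 1/(1/89.7 + 1/4.12 + 1/5.71) = 2.331 kΩ.
Node voltage V_A = V_s · R_p/(R_s + R_p) = 4.11 × 0.1272 = 0.5226 V.
Branch current I = V_A/R2 = 0.5226/4.12 = 0.1269 mA.

I ≈ 0.127 mA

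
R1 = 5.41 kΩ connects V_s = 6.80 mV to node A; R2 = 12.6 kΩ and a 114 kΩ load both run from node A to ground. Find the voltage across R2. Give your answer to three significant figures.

V_out ≈ 4.60 mV

The load sits in parallel with R2, giving an effective lower resistance R2' = R2·R_L/(R2+R_L) = 11.35 kΩ.
Voltage divider with the loaded lower leg: V_out = 6.80 × 11.35/(5.41 + 11.35) = 6.80 × 0.6771 = 4.604 mV.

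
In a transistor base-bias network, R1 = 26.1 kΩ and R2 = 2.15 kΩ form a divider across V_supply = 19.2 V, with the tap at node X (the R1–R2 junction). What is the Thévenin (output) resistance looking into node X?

R_th ≈ 1.99 kΩ

Looking into X with the source shorted: R_th = R1·R2/(R1+R2) = 26.10 × 2.15/28.25 = 1.986 kΩ.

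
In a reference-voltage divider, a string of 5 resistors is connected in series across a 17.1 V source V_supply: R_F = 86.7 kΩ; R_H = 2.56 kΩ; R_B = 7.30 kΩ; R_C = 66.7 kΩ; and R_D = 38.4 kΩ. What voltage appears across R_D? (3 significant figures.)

V ≈ 3.26 V

Series total: ΣR = 86.7 + 2.56 + 7.30 + 66.7 + 38.4 = 201.7 kΩ.
By the voltage-divider rule, V = 17.1 × 38.40/201.7 = 3.256 V.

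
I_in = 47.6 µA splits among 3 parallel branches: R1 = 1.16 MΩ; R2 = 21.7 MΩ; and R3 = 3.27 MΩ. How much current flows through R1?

ΣG = 1/1.16 + 1/21.7 + 1/3.27 = 1.214.
R1 takes the fraction G_k/ΣG = 0.8621/1.214 = 0.7101, so I = 47.6 × 0.7101 = 33.80 µA.

I ≈ 33.8 µA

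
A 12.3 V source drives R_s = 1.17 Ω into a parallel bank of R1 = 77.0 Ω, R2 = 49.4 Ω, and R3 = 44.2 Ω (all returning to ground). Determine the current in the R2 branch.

Combine the parallel branches: R_p = (1/77.0 + 1/49.4 + 1/44.2)⁻¹ = 17.90 Ω.
V_A by voltage divider: V_A = 12.3 × 17.90/(1.17 + 17.90) = 11.55 V.
I(R2) = V_A / R2 = 11.55/49.4 = 0.2337 A.
(Check via current divider: I_total = 0.6449 A; share G_k/ΣG = 0.3624 → same result.)

I ≈ 0.234 A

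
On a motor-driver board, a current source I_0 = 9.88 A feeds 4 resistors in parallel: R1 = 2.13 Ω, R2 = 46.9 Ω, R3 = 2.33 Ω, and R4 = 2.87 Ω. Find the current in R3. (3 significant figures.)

Total conductance ΣG = 1/2.13 + 1/46.9 + 1/2.33 + 1/2.87 = 1.268 (units of 1/Ω).
By the current-divider rule, I = I_0 · G_k/ΣG = 9.88 × 0.3384 = 3.343 A.

I ≈ 3.34 A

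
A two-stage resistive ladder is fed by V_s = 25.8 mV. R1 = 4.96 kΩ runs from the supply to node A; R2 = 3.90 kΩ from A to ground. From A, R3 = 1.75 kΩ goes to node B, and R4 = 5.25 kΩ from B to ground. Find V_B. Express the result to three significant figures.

The second stage (R3 + R4 = 7.000 kΩ) loads node A in parallel with R2.
R2 ‖ (R3+R4) = 2.505 kΩ.
First divider: V_A = V_s · 2.505/(4.96 + 2.505) = 8.657 mV.
Stage 2 is unloaded, so V_B = V_A · R4/(R3+R4) = 8.657 × 5.25/7.000 = 6.492 mV.

V_B ≈ 6.49 mV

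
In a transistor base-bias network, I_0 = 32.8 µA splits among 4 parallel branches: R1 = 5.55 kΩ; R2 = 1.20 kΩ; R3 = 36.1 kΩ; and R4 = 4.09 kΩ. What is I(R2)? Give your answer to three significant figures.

ΣG = 1/5.55 + 1/1.20 + 1/36.1 + 1/4.09 = 1.286.
By the current-divider rule, I = I_0 · G_k/ΣG = 32.8 × 0.6481 = 21.26 µA.

I ≈ 21.3 µA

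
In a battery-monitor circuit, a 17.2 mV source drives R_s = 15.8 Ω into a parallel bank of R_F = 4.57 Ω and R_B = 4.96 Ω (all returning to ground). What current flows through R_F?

Equivalent of the parallel group: R_p = 2.379 Ω.
Node voltage V_A = V_s · R_p/(R_s + R_p) = 17.2 × 0.1308 = 2.250 mV.
I(R_F) = V_A / R_F = 2.250/4.57 = 0.4924 mA.

I ≈ 0.492 mA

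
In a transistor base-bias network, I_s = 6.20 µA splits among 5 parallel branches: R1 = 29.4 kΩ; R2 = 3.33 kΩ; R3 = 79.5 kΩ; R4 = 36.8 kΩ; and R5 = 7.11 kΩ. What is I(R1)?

I ≈ 0.410 µA

ΣG = 1/29.4 + 1/3.33 + 1/79.5 + 1/36.8 + 1/7.11 = 0.5147.
Current divider: I(R1) = I_s · G_k/ΣG = 6.20 × (0.03401/0.5147) = 6.20 × 0.06608 = 0.4097 µA.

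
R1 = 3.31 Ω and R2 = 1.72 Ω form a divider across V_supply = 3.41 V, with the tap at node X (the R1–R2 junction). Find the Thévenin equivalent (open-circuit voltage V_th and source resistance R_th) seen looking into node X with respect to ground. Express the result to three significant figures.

V_th ≈ 1.17 V, R_th ≈ 1.13 Ω

Open-circuit (no load on X): V_th = V_supply · R2/(R1 + R2) = 3.41 × 1.72/(3.310 + 1.72) = 1.166 V.
Zeroing V_supply shorts the top of R1 to ground, so R_th = R1 ‖ R2 = 1.132 Ω.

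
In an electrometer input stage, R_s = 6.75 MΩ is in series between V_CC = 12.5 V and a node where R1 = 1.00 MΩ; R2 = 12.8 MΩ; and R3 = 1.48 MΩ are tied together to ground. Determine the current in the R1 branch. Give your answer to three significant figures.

I ≈ 0.974 µA

Equivalent of the parallel group: R_p = 0.5702 MΩ.
V_A by voltage divider: V_A = 12.5 × 0.5702/(6.75 + 0.5702) = 0.9737 V.
I(R1) = V_A / R1 = 0.9737/1.00 = 0.9737 µA.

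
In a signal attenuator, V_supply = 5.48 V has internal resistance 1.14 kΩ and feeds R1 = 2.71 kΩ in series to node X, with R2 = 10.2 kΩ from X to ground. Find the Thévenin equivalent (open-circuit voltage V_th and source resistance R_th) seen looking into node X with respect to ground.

R1' = 1.14 + 2.71 = 3.850 kΩ (source resistance + R1).
Open-circuit (no load on X): V_th = V_supply · R2/(R1' + R2) = 5.48 × 10.2/(3.850 + 10.2) = 3.978 V.
Zeroing V_supply shorts the top of R1' to ground, so R_th = R1' ‖ R2 = 2.795 kΩ.

V_th ≈ 3.98 V, R_th ≈ 2.80 kΩ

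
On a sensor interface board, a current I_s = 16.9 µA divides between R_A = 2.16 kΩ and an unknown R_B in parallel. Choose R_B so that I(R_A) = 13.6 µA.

R_B ≈ 8.90 kΩ

Two-branch current divider: I_A = I_s · R_B/(R_A + R_B).
With f = 0.8047, R_B = R_A · f/(1−f) = 2.16 × 4.121 = 8.902 kΩ.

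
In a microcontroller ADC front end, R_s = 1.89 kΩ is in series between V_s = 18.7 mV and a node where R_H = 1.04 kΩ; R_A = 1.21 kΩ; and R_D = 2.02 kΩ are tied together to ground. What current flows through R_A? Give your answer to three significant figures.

I ≈ 2.91 µA

Parallel bank: R_p = 1/(1/1.04 + 1/1.21 + 1/2.02) = 0.4380 kΩ.
V_A by voltage divider: V_A = 18.7 × 0.4380/(1.89 + 0.4380) = 3.518 mV.
Branch current I = V_A/R_A = 3.518/1.21 = 2.908 µA.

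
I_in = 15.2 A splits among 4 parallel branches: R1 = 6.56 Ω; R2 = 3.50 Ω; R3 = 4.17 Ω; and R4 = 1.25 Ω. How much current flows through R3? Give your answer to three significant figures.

I ≈ 2.47 A

ΣG = 1/6.56 + 1/3.50 + 1/4.17 + 1/1.25 = 1.478.
Current divider: I(R3) = I_in · G_k/ΣG = 15.2 × (0.2398/1.478) = 15.2 × 0.1623 = 2.466 A.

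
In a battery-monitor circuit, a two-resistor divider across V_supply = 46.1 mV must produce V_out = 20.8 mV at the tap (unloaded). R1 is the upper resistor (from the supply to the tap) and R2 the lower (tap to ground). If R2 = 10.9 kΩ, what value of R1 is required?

The divider ratio is R2/(R1+R2) = 20.8/46.1 = 0.4512.
R1 = R2·(1/k − 1) = 10.9 × 1.216 = 13.26 kΩ.

R1 ≈ 13.3 kΩ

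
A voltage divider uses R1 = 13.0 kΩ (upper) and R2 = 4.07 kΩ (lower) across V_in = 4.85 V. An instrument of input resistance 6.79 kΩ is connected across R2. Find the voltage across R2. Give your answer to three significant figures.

First combine the lower leg with the load: R2 ‖ R_L = 2.545 kΩ.
Voltage divider with the loaded lower leg: V_out = 4.85 × 2.545/(13.0 + 2.545) = 4.85 × 0.1637 = 0.7940 V.

V_out ≈ 0.794 V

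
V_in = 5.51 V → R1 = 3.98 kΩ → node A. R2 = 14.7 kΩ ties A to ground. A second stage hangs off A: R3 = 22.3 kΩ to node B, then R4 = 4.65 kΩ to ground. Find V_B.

V_B ≈ 0.670 V

The second stage (R3 + R4 = 26.95 kΩ) loads node A in parallel with R2.
Effective lower resistance at A: R2 ‖ 26.95 = 9.512 kΩ.
So V_A = 5.51 × 0.7050 = 3.885 V.
Then the unloaded second divider: V_B = V_A × R4/(R3+R4) = 3.885 × 0.1725 = 0.6703 V.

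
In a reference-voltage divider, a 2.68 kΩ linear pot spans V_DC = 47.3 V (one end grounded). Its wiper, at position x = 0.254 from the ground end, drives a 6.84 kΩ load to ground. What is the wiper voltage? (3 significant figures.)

The pot divides into 1.999 kΩ above the wiper and 0.6807 kΩ below.
Lower segment in parallel with the load: 0.6807 ‖ 6.84 = 0.6191 kΩ.
Loaded-divider output: V_out = 47.3 × 0.2364 = 11.18 V.
(Unloaded: V_out = x·V_DC = 12.0 V.)

V_out ≈ 11.2 V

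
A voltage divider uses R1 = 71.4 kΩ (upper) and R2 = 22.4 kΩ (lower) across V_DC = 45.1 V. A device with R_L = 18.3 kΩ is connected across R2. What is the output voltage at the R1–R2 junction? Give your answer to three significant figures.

The load sits in parallel with R2, giving an effective lower resistance R2' = R2·R_L/(R2+R_L) = 10.07 kΩ.
Now apply the divider: V_out = 45.1 × 0.1236 = 5.575 V.
(Unloaded it would be 10.8 V; the load pulls it down.)

V_out ≈ 5.58 V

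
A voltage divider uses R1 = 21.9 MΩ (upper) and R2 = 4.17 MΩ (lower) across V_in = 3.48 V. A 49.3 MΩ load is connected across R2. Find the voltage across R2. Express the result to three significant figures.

R2 ‖ R_L = (4.17 × 49.3)/(4.17 + 49.3) = 3.845 MΩ.
Then V_out = V_in · R2'/(R1 + R2') = 3.48 × 3.845/25.74 = 0.5197 V.

V_out ≈ 0.520 V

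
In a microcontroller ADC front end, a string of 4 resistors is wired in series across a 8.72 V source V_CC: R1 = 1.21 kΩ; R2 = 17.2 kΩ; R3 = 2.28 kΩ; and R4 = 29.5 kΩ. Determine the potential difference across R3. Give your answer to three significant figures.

V ≈ 0.396 V

ΣR = 1.21 + 17.2 + 2.28 + 29.5 = 50.19 kΩ.
By the voltage-divider rule, V = 8.72 × 2.280/50.19 = 0.3961 V.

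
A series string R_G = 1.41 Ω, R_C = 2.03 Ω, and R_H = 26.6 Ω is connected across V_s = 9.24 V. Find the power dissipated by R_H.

ΣR = 30.04 Ω → I = 9.24/30.04 = 0.3076 A.
V(R_H) = I·R = 8.182 V; P = V·I = 8.182 × 0.3076 = 2.517 W.

P ≈ 2.52 W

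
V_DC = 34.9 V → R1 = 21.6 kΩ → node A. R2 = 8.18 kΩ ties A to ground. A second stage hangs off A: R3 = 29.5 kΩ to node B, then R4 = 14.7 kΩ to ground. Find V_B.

V_B ≈ 2.81 V

Looking into the second stage from A: R3 + R4 = 44.20 kΩ appears in parallel with R2.
R2 ‖ (R3+R4) = 6.903 kΩ.
First divider: V_A = V_DC · 6.903/(21.6 + 6.903) = 8.452 V.
Stage 2 is unloaded, so V_B = V_A · R4/(R3+R4) = 8.452 × 14.7/44.20 = 2.811 V.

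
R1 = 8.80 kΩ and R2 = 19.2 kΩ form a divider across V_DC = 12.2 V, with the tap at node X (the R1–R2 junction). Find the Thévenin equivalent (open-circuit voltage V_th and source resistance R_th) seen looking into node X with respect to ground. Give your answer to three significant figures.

V_th is the unloaded tap voltage: V_DC · R2/(R1+R2) = 12.2 × 0.6857 = 8.366 V.
With V_DC suppressed (replaced by a short), R_th = R1 ‖ R2 = (8.800 × 19.2)/(8.800 + 19.2) = 6.034 kΩ.

V_th ≈ 8.37 V, R_th ≈ 6.03 kΩ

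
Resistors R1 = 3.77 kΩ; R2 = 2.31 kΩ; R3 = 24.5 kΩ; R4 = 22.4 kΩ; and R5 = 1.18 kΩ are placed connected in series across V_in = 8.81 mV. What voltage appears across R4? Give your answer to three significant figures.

V ≈ 3.64 mV

Total series resistance ΣR = 3.77 + 2.31 + 24.5 + 22.4 + 1.18 = 54.16 kΩ.
Voltage divider: V = V_in · (22.40 / 54.16) = 8.81 × 0.4136 = 3.644 mV.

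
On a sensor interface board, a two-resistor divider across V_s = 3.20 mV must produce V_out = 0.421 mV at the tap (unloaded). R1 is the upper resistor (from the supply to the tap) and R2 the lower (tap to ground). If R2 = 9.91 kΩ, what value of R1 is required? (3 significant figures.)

R1 ≈ 65.4 kΩ

V_out/V_s = R2/(R1+R2) = 0.1316.
So R1 = R2 · (V_s/V_out − 1) = 9.91 × (3.20/0.421 − 1) = 9.91 × 6.601 = 65.42 kΩ.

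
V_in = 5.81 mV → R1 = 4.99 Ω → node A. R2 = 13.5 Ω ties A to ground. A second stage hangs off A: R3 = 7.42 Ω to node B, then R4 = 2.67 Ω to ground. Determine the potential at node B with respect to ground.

V_B ≈ 0.825 mV

The second stage (R3 + R4 = 10.09 Ω) loads node A in parallel with R2.
R2 ‖ (R3+R4) = 5.774 Ω.
V_A = 5.81 × 5.774/(4.99 + 5.774) = 3.117 mV.
Then the unloaded second divider: V_B = V_A × R4/(R3+R4) = 3.117 × 0.2646 = 0.8247 mV.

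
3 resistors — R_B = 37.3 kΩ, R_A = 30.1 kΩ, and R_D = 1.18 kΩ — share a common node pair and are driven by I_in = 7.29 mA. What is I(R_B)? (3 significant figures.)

Conductances: ΣG = 1/37.3 + 1/30.1 + 1/1.18 = 0.9075 (1/kΩ).
By the current-divider rule, I = I_in · G_k/ΣG = 7.29 × 0.02954 = 0.2154 mA.

I ≈ 0.215 mA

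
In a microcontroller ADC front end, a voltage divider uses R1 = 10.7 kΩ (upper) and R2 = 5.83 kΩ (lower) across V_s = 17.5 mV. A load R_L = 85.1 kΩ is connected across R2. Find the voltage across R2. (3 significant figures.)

The load sits in parallel with R2, giving an effective lower resistance R2' = R2·R_L/(R2+R_L) = 5.456 kΩ.
Now apply the divider: V_out = 17.5 × 0.3377 = 5.910 mV.

V_out ≈ 5.91 mV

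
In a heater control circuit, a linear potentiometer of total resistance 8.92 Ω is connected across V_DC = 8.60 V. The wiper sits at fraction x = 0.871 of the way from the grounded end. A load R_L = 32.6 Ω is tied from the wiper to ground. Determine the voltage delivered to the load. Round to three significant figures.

V_out ≈ 7.27 V

Split the track: R_lower = x·R_p = 7.769 Ω, R_upper = (1−x)·R_p = 1.151 Ω.
R_L loads the lower segment: effective lower R = 6.274 Ω.
Then V_out = V_DC · 6.274/(1.151 + 6.274) = 7.267 V.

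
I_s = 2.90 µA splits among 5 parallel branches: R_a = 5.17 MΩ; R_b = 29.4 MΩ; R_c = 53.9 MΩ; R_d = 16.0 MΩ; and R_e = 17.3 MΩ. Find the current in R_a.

I ≈ 1.53 µA

Total conductance ΣG = 1/5.17 + 1/29.4 + 1/53.9 + 1/16.0 + 1/17.3 = 0.3663 (units of 1/MΩ).
R_a takes the fraction G_k/ΣG = 0.1934/0.3663 = 0.5281, so I = 2.90 × 0.5281 = 1.531 µA.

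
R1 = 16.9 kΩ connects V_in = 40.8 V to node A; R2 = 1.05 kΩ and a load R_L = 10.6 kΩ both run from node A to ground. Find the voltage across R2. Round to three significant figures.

V_out ≈ 2.18 V

First combine the lower leg with the load: R2 ‖ R_L = 0.9554 kΩ.
Voltage divider with the loaded lower leg: V_out = 40.8 × 0.9554/(16.9 + 0.9554) = 40.8 × 0.05351 = 2.183 V.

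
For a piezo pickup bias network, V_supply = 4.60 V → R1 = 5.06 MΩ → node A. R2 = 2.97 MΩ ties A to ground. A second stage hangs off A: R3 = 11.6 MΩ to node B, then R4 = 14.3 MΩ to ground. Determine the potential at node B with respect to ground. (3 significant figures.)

V_B ≈ 0.876 V

Looking into the second stage from A: R3 + R4 = 25.90 MΩ appears in parallel with R2.
R2 ‖ (R3+R4) = 2.664 MΩ.
So V_A = 4.60 × 0.3449 = 1.587 V.
V_B = V_A × 0.5521 = 0.8761 V.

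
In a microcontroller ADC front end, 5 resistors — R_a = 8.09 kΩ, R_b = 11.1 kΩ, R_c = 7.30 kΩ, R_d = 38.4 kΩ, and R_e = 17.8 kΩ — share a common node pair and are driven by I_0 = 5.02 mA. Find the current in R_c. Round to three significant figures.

Conductances: ΣG = 1/8.09 + 1/11.1 + 1/7.30 + 1/38.4 + 1/17.8 = 0.4329 (1/kΩ).
Current divider: I(R_c) = I_0 · G_k/ΣG = 5.02 × (0.1370/0.4329) = 5.02 × 0.3164 = 1.588 mA.

I ≈ 1.59 mA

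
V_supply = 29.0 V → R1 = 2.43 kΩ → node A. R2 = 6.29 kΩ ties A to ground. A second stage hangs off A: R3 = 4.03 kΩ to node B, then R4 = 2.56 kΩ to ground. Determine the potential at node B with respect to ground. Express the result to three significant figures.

Node A sees R2 in parallel with the series input of stage 2, R3 + R4 = 6.590 kΩ.
Effective lower resistance at A: R2 ‖ 6.590 = 3.218 kΩ.
So V_A = 29.0 × 0.5698 = 16.52 V.
Then the unloaded second divider: V_B = V_A × R4/(R3+R4) = 16.52 × 0.3885 = 6.419 V.

V_B ≈ 6.42 V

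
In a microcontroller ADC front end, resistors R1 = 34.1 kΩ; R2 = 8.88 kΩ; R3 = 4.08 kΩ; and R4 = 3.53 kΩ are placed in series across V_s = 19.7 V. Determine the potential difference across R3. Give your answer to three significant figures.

V ≈ 1.59 V

Total series resistance ΣR = 34.1 + 8.88 + 4.08 + 3.53 = 50.59 kΩ.
Voltage divider: V = V_s · (4.080 / 50.59) = 19.7 × 0.08065 = 1.589 V.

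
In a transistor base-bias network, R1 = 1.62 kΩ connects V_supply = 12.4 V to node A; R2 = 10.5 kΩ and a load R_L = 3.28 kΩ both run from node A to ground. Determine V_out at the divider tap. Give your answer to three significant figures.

First combine the lower leg with the load: R2 ‖ R_L = 2.499 kΩ.
Then V_out = V_supply · R2'/(R1 + R2') = 12.4 × 2.499/4.119 = 7.523 V.
(Unloaded it would be 10.7 V; the load pulls it down.)

V_out ≈ 7.52 V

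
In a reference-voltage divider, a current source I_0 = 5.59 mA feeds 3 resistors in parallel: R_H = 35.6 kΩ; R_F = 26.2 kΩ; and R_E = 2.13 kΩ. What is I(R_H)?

I ≈ 0.293 mA

Conductances: ΣG = 1/35.6 + 1/26.2 + 1/2.13 = 0.5357 (1/kΩ).
R_H takes the fraction G_k/ΣG = 0.02809/0.5357 = 0.05243, so I = 5.59 × 0.05243 = 0.2931 mA.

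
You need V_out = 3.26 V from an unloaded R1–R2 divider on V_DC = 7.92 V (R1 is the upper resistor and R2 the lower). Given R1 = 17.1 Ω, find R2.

The divider ratio is R2/(R1+R2) = 3.26/7.92 = 0.4116.
Rearranging, R2 = R1·k/(1−k) = 17.1 × 0.6996 = 11.96 Ω.

R2 ≈ 12.0 Ω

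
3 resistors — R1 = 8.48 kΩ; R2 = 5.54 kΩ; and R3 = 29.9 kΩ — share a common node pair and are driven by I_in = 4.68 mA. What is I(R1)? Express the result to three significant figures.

I ≈ 1.66 mA

Conductances: ΣG = 1/8.48 + 1/5.54 + 1/29.9 = 0.3319 (1/kΩ).
By the current-divider rule, I = I_in · G_k/ΣG = 4.68 × 0.3553 = 1.663 mA.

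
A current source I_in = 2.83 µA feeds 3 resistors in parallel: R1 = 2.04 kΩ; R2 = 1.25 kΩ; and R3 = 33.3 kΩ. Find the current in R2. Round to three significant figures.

Total conductance ΣG = 1/2.04 + 1/1.25 + 1/33.3 = 1.320 (units of 1/kΩ).
Current divider: I(R2) = I_in · G_k/ΣG = 2.83 × (0.8000/1.320) = 2.83 × 0.6060 = 1.715 µA.

I ≈ 1.71 µA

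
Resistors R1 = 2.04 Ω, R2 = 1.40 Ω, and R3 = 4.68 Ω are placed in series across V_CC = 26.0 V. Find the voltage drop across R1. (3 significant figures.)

ΣR = 2.04 + 1.40 + 4.68 = 8.120 Ω.
By the voltage-divider rule, V = 26.0 × 2.040/8.120 = 6.532 V.

V ≈ 6.53 V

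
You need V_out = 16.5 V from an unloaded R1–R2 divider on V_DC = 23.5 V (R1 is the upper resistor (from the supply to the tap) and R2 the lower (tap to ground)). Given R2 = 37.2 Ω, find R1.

R1 ≈ 15.8 Ω

Required fraction k = V_out/V_DC = 0.7021.
So R1 = R2 · (V_DC/V_out − 1) = 37.2 × (23.5/16.5 − 1) = 37.2 × 0.4242 = 15.78 Ω.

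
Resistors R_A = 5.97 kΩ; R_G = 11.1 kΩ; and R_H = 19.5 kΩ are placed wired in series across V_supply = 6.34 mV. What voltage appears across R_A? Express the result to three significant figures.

Total series resistance ΣR = 5.97 + 11.1 + 19.5 = 36.57 kΩ.
V = V_supply · R/ΣR = 6.34 × 0.1632 = 1.035 mV.

V ≈ 1.03 mV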